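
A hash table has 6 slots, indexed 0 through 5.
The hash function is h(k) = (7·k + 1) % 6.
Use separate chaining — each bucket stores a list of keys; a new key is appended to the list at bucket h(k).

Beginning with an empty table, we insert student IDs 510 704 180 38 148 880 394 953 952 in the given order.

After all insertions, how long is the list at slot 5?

510 -> bucket 1
704 -> bucket 3
180 -> bucket 1 (collision)
38 -> bucket 3 (collision)
148 -> bucket 5
880 -> bucket 5 (collision)
394 -> bucket 5 (collision)
953 -> bucket 0
952 -> bucket 5 (collision)
Final buckets:
0: 953
1: 510 -> 180
2: ∅
3: 704 -> 38
4: ∅
5: 148 -> 880 -> 394 -> 952

4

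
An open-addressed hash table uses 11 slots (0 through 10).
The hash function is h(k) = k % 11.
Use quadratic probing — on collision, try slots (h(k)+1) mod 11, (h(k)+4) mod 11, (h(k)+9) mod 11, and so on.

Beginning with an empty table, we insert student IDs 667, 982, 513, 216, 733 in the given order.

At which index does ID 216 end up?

Insert 667: h=7, slot 7 empty -> index 7.
Insert 982: h=3, slot 3 empty -> index 3.
Insert 513: h=7, slot 7 occupied -> index 8.
Insert 216: h=7, slots 7,8 occupied -> index 0.
Insert 733: h=7, slots 7,8,0 occupied -> index 5.
Table: [216, _, _, 982, _, 733, _, 667, 513, _, _]

0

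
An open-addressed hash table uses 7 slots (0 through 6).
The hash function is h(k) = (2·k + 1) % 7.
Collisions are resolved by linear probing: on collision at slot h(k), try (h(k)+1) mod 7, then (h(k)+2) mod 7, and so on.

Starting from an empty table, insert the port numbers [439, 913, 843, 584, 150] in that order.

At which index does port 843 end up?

1

Insert 439: h=4, slot 4 empty → index 4.
Insert 913: h=0, slot 0 empty → index 0.
Insert 843: h=0, slot 0 occupied → index 1.
Insert 584: h=0, slots 0,1 occupied → index 2.
Insert 150: h=0, slots 0,1,2 occupied → index 3.
Table: [913, 843, 584, 150, 439, _, _]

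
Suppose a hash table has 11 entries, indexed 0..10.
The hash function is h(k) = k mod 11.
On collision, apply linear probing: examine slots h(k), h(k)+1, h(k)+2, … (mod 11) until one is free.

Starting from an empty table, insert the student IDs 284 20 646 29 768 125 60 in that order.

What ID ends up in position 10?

284: h=9 -> slot 9
20: h=9, probe 9,10 -> slot 10
646: h=8 -> slot 8
29: h=7 -> slot 7
768: h=9, probe 9,10,0 -> slot 0
125: h=4 -> slot 4
60: h=5 -> slot 5
Table: [768, _, _, _, 125, 60, _, 29, 646, 284, 20]

20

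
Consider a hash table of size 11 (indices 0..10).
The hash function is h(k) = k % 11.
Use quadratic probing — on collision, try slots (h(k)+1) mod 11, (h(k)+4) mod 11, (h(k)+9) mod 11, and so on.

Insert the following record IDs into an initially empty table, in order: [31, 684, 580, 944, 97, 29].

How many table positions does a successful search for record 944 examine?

2

31: h=9 => slot 9
684: h=2 => slot 2
580: h=8 => slot 8
944: h=9, probe 9,10 => slot 10
97: h=9, probe 9,10,2,7 => slot 7
29: h=7, probe 7,8,0 => slot 0
Table: [29, ., 684, ., ., ., ., 97, 580, 31, 944]
Lookup 944: h=9, probe 9,10 → found at 10.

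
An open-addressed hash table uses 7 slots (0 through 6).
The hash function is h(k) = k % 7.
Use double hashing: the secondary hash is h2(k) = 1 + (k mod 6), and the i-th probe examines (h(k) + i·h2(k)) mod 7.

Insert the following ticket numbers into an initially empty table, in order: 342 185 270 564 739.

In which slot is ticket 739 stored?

342: h=6 → slot 6
185: h=3 → slot 3
270: h=4 → slot 4
564: h=4, h2=1, probe 4,5 → slot 5
739: h=4, h2=2, probe 4,6,1 → slot 1
Table: [., 739, ., 185, 270, 564, 342]

1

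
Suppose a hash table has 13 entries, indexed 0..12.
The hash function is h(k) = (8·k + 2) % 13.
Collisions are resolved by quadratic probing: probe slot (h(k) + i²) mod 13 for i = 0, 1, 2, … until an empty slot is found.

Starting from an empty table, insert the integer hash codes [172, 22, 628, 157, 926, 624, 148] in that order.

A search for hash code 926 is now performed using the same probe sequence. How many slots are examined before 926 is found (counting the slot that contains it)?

Insert 172: h=0, slot 0 empty -> index 0.
Insert 22: h=9, slot 9 empty -> index 9.
Insert 628: h=8, slot 8 empty -> index 8.
Insert 157: h=10, slot 10 empty -> index 10.
Insert 926: h=0, slot 0 occupied -> index 1.
Insert 624: h=2, slot 2 empty -> index 2.
Insert 148: h=3, slot 3 empty -> index 3.
Table: [172, 926, 624, 148, _, _, _, _, 628, 22, 157, _, _]
Lookup 926: h=0, probe 0,1 → found at 1.

2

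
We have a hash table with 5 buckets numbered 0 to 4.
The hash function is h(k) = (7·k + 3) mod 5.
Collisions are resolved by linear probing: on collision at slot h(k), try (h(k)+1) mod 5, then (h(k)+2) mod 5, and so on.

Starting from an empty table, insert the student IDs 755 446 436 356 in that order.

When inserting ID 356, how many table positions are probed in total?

Insert 755: h=3, slot 3 empty → index 3.
Insert 446: h=0, slot 0 empty → index 0.
Insert 436: h=0, slot 0 occupied → index 1.
Insert 356: h=0, slots 0,1 occupied → index 2.
Table: [446, 436, 356, 755, ∅]

3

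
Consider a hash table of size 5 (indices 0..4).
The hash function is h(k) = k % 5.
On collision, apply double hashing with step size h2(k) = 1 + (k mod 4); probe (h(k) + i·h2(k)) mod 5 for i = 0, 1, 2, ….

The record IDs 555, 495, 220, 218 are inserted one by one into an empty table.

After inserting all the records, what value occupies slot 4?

495

Insert 555: h=0, slot 0 empty => index 0.
Insert 495: h=0, h2=4, slot 0 occupied => index 4.
Insert 220: h=0, h2=1, slot 0 occupied => index 1.
Insert 218: h=3, slot 3 empty => index 3.
Table: [555, 220, —, 218, 495]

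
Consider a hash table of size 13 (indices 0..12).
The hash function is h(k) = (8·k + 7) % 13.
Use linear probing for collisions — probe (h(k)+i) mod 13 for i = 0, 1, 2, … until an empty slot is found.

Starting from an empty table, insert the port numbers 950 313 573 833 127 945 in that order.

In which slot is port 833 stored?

950: h=2 → slot 2
313: h=2, probe 2,3 → slot 3
573: h=2, probe 2,3,4 → slot 4
833: h=2, probe 2,3,4,5 → slot 5
127: h=9 → slot 9
945: h=1 → slot 1
Table: [—, 945, 950, 313, 573, 833, —, —, —, 127, —, —, —]

5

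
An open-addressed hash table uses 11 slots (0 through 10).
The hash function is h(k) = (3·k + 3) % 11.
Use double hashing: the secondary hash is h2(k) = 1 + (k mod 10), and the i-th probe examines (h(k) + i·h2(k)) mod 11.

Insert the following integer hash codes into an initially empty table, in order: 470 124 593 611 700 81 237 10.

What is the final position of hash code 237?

470 hashes to 5; slot 5 is free → place at 5.
124 hashes to 1; slot 1 is free → place at 1.
593 hashes to 0; slot 0 is free → place at 0.
611 hashes to 10; slot 10 is free → place at 10.
700 hashes to 2; slot 2 is free → place at 2.
81 hashes to 4; slot 4 is free → place at 4.
237 hashes to 10, h2=8; 10 taken → place at 7.
10 hashes to 0, h2=1; 0,1,2 taken → place at 3.
Table: [593, 124, 700, 10, 81, 470, —, 237, —, —, 611]

7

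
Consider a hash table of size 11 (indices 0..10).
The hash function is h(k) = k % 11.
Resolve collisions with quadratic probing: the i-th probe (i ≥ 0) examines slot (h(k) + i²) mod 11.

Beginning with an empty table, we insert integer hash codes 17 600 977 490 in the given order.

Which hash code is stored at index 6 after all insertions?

17 hashes to 6; slot 6 is free → place at 6.
600 hashes to 6; 6 taken → place at 7.
977 hashes to 9; slot 9 is free → place at 9.
490 hashes to 6; 6,7 taken → place at 10.
Table: [_, _, _, _, _, _, 17, 600, _, 977, 490]

17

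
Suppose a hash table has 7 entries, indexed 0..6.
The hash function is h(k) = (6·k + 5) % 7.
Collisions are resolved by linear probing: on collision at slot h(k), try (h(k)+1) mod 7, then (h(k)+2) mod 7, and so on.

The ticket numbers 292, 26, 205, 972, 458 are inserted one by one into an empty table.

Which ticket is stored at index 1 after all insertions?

26

292 hashes to 0; slot 0 is free → place at 0.
26 hashes to 0; 0 taken → place at 1.
205 hashes to 3; slot 3 is free → place at 3.
972 hashes to 6; slot 6 is free → place at 6.
458 hashes to 2; slot 2 is free → place at 2.
Table: [292, 26, 458, 205, ∅, ∅, 972]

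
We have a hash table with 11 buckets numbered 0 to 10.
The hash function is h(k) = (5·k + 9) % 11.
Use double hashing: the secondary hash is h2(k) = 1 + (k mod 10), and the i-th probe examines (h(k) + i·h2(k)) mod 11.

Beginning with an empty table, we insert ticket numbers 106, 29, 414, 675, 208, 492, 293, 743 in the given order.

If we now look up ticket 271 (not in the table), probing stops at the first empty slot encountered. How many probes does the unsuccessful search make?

2

106: h=0 => slot 0
29: h=0, h2=10, probe 0,10 => slot 10
414: h=0, h2=5, probe 0,5 => slot 5
675: h=7 => slot 7
208: h=4 => slot 4
492: h=5, h2=3, probe 5,8 => slot 8
293: h=0, h2=4, probe 0,4,8,1 => slot 1
743: h=6 => slot 6
Table: [106, 293, _, _, 208, 414, 743, 675, 492, _, 29]
Lookup 271: h=0, h2=2, probe 0,2 → slot 2 empty, not found.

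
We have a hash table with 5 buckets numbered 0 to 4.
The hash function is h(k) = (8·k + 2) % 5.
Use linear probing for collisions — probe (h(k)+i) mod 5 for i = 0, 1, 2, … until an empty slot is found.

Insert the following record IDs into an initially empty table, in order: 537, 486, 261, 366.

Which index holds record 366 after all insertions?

537: h=3 -> slot 3
486: h=0 -> slot 0
261: h=0, probe 0,1 -> slot 1
366: h=0, probe 0,1,2 -> slot 2
Table: [486, 261, 366, 537, -]

2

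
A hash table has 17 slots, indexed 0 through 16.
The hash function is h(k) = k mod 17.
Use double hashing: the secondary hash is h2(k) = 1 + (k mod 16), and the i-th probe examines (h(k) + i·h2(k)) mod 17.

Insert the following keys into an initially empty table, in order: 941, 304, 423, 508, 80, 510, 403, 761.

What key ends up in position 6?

941: h=6 → slot 6
304: h=15 → slot 15
423: h=15, h2=8, probe 15,6,14 → slot 14
508: h=15, h2=13, probe 15,11 → slot 11
80: h=12 → slot 12
510: h=0 → slot 0
403: h=12, h2=4, probe 12,16 → slot 16
761: h=13 → slot 13
Table: [510, —, —, —, —, —, 941, —, —, —, —, 508, 80, 761, 423, 304, 403]

941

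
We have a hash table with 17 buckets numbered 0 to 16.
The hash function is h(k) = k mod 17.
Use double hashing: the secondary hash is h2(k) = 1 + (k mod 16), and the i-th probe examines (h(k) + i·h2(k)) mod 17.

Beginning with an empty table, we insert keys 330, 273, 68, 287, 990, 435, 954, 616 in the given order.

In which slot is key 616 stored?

330 hashes to 7; slot 7 is free => place at 7.
273 hashes to 1; slot 1 is free => place at 1.
68 hashes to 0; slot 0 is free => place at 0.
287 hashes to 15; slot 15 is free => place at 15.
990 hashes to 4; slot 4 is free => place at 4.
435 hashes to 10; slot 10 is free => place at 10.
954 hashes to 2; slot 2 is free => place at 2.
616 hashes to 4, h2=9; 4 taken => place at 13.
Table: [68, 273, 954, ∅, 990, ∅, ∅, 330, ∅, ∅, 435, ∅, ∅, 616, ∅, 287, ∅]

13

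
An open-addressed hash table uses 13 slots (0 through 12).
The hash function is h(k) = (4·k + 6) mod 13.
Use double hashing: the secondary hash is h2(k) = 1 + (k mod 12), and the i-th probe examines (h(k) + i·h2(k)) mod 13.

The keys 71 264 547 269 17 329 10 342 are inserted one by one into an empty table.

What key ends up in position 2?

17

Insert 71: h=4, slot 4 empty -> index 4.
Insert 264: h=9, slot 9 empty -> index 9.
Insert 547: h=10, slot 10 empty -> index 10.
Insert 269: h=3, slot 3 empty -> index 3.
Insert 17: h=9, h2=6, slot 9 occupied -> index 2.
Insert 329: h=9, h2=6, slots 9,2 occupied -> index 8.
Insert 10: h=7, slot 7 empty -> index 7.
Insert 342: h=9, h2=7, slots 9,3,10,4 occupied -> index 11.
Table: [∅, ∅, 17, 269, 71, ∅, ∅, 10, 329, 264, 547, 342, ∅]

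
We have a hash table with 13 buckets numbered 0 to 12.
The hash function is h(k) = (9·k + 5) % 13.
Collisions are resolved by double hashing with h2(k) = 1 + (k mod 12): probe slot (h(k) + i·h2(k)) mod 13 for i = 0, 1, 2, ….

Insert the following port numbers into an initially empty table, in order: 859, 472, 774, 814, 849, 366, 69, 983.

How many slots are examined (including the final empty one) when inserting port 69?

4

859 hashes to 1; slot 1 is free → place at 1.
472 hashes to 2; slot 2 is free → place at 2.
774 hashes to 3; slot 3 is free → place at 3.
814 hashes to 12; slot 12 is free → place at 12.
849 hashes to 2, h2=10; 2,12 taken → place at 9.
366 hashes to 10; slot 10 is free → place at 10.
69 hashes to 2, h2=10; 2,12,9 taken → place at 6.
983 hashes to 12, h2=12; 12 taken → place at 11.
Table: [—, 859, 472, 774, —, —, 69, —, —, 849, 366, 983, 814]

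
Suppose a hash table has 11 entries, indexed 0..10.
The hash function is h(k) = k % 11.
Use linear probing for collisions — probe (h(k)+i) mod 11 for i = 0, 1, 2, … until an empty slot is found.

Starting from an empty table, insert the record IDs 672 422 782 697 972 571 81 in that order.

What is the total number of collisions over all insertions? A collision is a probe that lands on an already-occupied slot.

672 hashes to 1; slot 1 is free => place at 1.
422 hashes to 4; slot 4 is free => place at 4.
782 hashes to 1; 1 taken => place at 2.
697 hashes to 4; 4 taken => place at 5.
972 hashes to 4; 4,5 taken => place at 6.
571 hashes to 10; slot 10 is free => place at 10.
81 hashes to 4; 4,5,6 taken => place at 7.
Table: [-, 672, 782, -, 422, 697, 972, 81, -, -, 571]

7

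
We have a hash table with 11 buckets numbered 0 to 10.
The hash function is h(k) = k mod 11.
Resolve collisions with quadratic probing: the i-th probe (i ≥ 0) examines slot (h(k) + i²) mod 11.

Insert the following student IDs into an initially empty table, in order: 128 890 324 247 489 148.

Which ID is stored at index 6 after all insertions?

247

128: h=7 -> slot 7
890: h=10 -> slot 10
324: h=5 -> slot 5
247: h=5, probe 5,6 -> slot 6
489: h=5, probe 5,6,9 -> slot 9
148: h=5, probe 5,6,9,3 -> slot 3
Table: [., ., ., 148, ., 324, 247, 128, ., 489, 890]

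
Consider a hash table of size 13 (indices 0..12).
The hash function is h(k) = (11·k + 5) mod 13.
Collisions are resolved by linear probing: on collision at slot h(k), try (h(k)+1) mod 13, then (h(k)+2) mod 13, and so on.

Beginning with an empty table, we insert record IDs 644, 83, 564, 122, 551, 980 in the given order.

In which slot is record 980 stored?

12

644 hashes to 4; slot 4 is free -> place at 4.
83 hashes to 8; slot 8 is free -> place at 8.
564 hashes to 8; 8 taken -> place at 9.
122 hashes to 8; 8,9 taken -> place at 10.
551 hashes to 8; 8,9,10 taken -> place at 11.
980 hashes to 8; 8,9,10,11 taken -> place at 12.
Table: [_, _, _, _, 644, _, _, _, 83, 564, 122, 551, 980]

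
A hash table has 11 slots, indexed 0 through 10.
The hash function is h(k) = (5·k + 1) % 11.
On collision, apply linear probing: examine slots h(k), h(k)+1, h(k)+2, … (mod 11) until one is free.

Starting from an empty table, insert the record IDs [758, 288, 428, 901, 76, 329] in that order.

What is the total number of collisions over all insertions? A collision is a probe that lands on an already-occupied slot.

Insert 758: h=7, slot 7 empty -> index 7.
Insert 288: h=0, slot 0 empty -> index 0.
Insert 428: h=7, slot 7 occupied -> index 8.
Insert 901: h=7, slots 7,8 occupied -> index 9.
Insert 76: h=7, slots 7,8,9 occupied -> index 10.
Insert 329: h=7, slots 7,8,9,10,0 occupied -> index 1.
Table: [288, 329, —, —, —, —, —, 758, 428, 901, 76]

11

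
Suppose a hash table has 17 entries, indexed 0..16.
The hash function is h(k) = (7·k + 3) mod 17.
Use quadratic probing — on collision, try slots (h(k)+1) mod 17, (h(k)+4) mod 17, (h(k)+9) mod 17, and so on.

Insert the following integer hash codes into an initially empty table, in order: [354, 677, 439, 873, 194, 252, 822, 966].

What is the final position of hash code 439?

3

354 hashes to 16; slot 16 is free => place at 16.
677 hashes to 16; 16 taken => place at 0.
439 hashes to 16; 16,0 taken => place at 3.
873 hashes to 11; slot 11 is free => place at 11.
194 hashes to 1; slot 1 is free => place at 1.
252 hashes to 16; 16,0,3 taken => place at 8.
822 hashes to 11; 11 taken => place at 12.
966 hashes to 16; 16,0,3,8 taken => place at 15.
Table: [677, 194, ∅, 439, ∅, ∅, ∅, ∅, 252, ∅, ∅, 873, 822, ∅, ∅, 966, 354]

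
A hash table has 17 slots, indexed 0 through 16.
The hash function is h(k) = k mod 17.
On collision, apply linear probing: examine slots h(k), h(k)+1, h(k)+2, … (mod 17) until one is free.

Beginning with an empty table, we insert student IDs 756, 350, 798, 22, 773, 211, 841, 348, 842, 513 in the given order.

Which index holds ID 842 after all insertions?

13

756 hashes to 8; slot 8 is free => place at 8.
350 hashes to 10; slot 10 is free => place at 10.
798 hashes to 16; slot 16 is free => place at 16.
22 hashes to 5; slot 5 is free => place at 5.
773 hashes to 8; 8 taken => place at 9.
211 hashes to 7; slot 7 is free => place at 7.
841 hashes to 8; 8,9,10 taken => place at 11.
348 hashes to 8; 8,9,10,11 taken => place at 12.
842 hashes to 9; 9,10,11,12 taken => place at 13.
513 hashes to 3; slot 3 is free => place at 3.
Table: [∅, ∅, ∅, 513, ∅, 22, ∅, 211, 756, 773, 350, 841, 348, 842, ∅, ∅, 798]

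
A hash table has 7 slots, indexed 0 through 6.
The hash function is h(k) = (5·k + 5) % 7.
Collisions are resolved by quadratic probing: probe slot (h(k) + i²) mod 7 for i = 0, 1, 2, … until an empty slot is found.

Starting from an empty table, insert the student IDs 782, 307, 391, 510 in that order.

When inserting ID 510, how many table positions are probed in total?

3

782: h=2 -> slot 2
307: h=0 -> slot 0
391: h=0, probe 0,1 -> slot 1
510: h=0, probe 0,1,4 -> slot 4
Table: [307, 391, 782, ∅, 510, ∅, ∅]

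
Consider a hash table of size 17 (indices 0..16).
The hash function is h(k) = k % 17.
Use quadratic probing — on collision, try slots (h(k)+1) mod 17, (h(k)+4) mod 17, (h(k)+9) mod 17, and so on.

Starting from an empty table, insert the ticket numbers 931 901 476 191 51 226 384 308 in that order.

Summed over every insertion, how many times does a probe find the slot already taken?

931 hashes to 13; slot 13 is free => place at 13.
901 hashes to 0; slot 0 is free => place at 0.
476 hashes to 0; 0 taken => place at 1.
191 hashes to 4; slot 4 is free => place at 4.
51 hashes to 0; 0,1,4 taken => place at 9.
226 hashes to 5; slot 5 is free => place at 5.
384 hashes to 10; slot 10 is free => place at 10.
308 hashes to 2; slot 2 is free => place at 2.
Table: [901, 476, 308, ., 191, 226, ., ., ., 51, 384, ., ., 931, ., ., .]

4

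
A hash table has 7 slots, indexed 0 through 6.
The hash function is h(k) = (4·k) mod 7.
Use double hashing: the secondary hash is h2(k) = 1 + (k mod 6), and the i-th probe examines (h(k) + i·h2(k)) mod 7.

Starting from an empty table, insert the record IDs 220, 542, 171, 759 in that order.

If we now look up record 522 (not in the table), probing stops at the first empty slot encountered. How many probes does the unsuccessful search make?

2

220: h=5 → slot 5
542: h=5, h2=3, probe 5,1 → slot 1
171: h=5, h2=4, probe 5,2 → slot 2
759: h=5, h2=4, probe 5,2,6 → slot 6
Table: [∅, 542, 171, ∅, ∅, 220, 759]
Lookup 522: h=2, h2=1, probe 2,3 → slot 3 empty, not found.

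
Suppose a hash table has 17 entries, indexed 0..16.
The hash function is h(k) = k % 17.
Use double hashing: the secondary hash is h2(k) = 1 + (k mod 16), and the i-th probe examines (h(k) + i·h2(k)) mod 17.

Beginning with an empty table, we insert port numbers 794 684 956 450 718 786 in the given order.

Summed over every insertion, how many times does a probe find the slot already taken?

Insert 794: h=12, slot 12 empty => index 12.
Insert 684: h=4, slot 4 empty => index 4.
Insert 956: h=4, h2=13, slot 4 occupied => index 0.
Insert 450: h=8, slot 8 empty => index 8.
Insert 718: h=4, h2=15, slot 4 occupied => index 2.
Insert 786: h=4, h2=3, slot 4 occupied => index 7.
Table: [956, ∅, 718, ∅, 684, ∅, ∅, 786, 450, ∅, ∅, ∅, 794, ∅, ∅, ∅, ∅]

3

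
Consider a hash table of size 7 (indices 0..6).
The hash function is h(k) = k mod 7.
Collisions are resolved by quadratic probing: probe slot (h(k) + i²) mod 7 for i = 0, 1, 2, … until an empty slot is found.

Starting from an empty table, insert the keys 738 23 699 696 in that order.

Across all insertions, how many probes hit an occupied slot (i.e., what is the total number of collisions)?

1

738 hashes to 3; slot 3 is free -> place at 3.
23 hashes to 2; slot 2 is free -> place at 2.
699 hashes to 6; slot 6 is free -> place at 6.
696 hashes to 3; 3 taken -> place at 4.
Table: [∅, ∅, 23, 738, 696, ∅, 699]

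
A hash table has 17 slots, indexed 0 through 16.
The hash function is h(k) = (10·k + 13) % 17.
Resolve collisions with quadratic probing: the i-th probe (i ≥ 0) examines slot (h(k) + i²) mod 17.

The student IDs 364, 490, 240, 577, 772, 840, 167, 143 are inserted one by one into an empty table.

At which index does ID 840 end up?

364: h=15 => slot 15
490: h=0 => slot 0
240: h=16 => slot 16
577: h=3 => slot 3
772: h=15, probe 15,16,2 => slot 2
840: h=15, probe 15,16,2,7 => slot 7
167: h=0, probe 0,1 => slot 1
143: h=15, probe 15,16,2,7,14 => slot 14
Table: [490, 167, 772, 577, ∅, ∅, ∅, 840, ∅, ∅, ∅, ∅, ∅, ∅, 143, 364, 240]

7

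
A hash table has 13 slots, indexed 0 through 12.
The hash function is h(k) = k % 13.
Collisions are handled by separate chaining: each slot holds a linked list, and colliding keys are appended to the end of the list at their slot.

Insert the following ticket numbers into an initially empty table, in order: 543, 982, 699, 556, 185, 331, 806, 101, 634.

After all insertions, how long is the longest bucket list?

5

543 -> bucket 10
982 -> bucket 7
699 -> bucket 10 (collision)
556 -> bucket 10 (collision)
185 -> bucket 3
331 -> bucket 6
806 -> bucket 0
101 -> bucket 10 (collision)
634 -> bucket 10 (collision)
Final buckets:
0: 806
1: -
2: -
3: 185
4: -
5: -
6: 331
7: 982
8: -
9: -
10: 543 -> 699 -> 556 -> 101 -> 634
11: -
12: -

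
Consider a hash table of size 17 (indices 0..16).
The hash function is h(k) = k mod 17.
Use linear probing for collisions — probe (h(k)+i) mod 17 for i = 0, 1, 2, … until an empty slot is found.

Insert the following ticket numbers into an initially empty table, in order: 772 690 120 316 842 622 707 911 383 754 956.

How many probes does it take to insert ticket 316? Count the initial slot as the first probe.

772: h=7 -> slot 7
690: h=10 -> slot 10
120: h=1 -> slot 1
316: h=10, probe 10,11 -> slot 11
842: h=9 -> slot 9
622: h=10, probe 10,11,12 -> slot 12
707: h=10, probe 10,11,12,13 -> slot 13
911: h=10, probe 10,11,12,13,14 -> slot 14
383: h=9, probe 9,10,11,12,13,14,15 -> slot 15
754: h=6 -> slot 6
956: h=4 -> slot 4
Table: [_, 120, _, _, 956, _, 754, 772, _, 842, 690, 316, 622, 707, 911, 383, _]

2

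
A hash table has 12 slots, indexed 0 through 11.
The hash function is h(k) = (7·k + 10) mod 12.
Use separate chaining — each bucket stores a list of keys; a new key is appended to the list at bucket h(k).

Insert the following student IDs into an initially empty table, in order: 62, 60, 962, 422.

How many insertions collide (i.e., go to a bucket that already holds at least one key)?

62 → bucket 0
60 → bucket 10
962 → bucket 0 (collision)
422 → bucket 0 (collision)
Final buckets:
0: 62 -> 962 -> 422
1: .
2: .
3: .
4: .
5: .
6: .
7: .
8: .
9: .
10: 60
11: .

2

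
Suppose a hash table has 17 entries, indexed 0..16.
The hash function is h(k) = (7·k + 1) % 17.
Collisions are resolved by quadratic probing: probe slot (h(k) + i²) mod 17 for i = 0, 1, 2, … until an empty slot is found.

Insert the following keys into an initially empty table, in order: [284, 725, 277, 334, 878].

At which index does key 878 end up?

14

284: h=0 → slot 0
725: h=10 → slot 10
277: h=2 → slot 2
334: h=10, probe 10,11 → slot 11
878: h=10, probe 10,11,14 → slot 14
Table: [284, —, 277, —, —, —, —, —, —, —, 725, 334, —, —, 878, —, —]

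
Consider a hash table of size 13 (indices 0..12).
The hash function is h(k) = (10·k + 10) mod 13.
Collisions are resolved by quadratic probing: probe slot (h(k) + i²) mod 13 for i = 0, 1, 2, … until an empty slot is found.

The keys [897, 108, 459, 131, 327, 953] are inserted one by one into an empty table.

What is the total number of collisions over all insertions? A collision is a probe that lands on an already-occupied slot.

3

Insert 897: h=10, slot 10 empty -> index 10.
Insert 108: h=11, slot 11 empty -> index 11.
Insert 459: h=11, slot 11 occupied -> index 12.
Insert 131: h=7, slot 7 empty -> index 7.
Insert 327: h=4, slot 4 empty -> index 4.
Insert 953: h=11, slots 11,12 occupied -> index 2.
Table: [., ., 953, ., 327, ., ., 131, ., ., 897, 108, 459]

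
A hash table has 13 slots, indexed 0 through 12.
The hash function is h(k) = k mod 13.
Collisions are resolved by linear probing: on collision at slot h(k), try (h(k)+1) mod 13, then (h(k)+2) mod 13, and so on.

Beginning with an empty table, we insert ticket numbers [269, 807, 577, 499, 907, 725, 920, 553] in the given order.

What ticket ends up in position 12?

920

269 hashes to 9; slot 9 is free => place at 9.
807 hashes to 1; slot 1 is free => place at 1.
577 hashes to 5; slot 5 is free => place at 5.
499 hashes to 5; 5 taken => place at 6.
907 hashes to 10; slot 10 is free => place at 10.
725 hashes to 10; 10 taken => place at 11.
920 hashes to 10; 10,11 taken => place at 12.
553 hashes to 7; slot 7 is free => place at 7.
Table: [—, 807, —, —, —, 577, 499, 553, —, 269, 907, 725, 920]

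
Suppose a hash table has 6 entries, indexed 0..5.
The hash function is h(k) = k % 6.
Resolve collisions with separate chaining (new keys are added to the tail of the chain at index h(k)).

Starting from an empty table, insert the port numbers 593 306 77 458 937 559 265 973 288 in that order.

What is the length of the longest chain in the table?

593 → bucket 5
306 → bucket 0
77 → bucket 5 (collision)
458 → bucket 2
937 → bucket 1
559 → bucket 1 (collision)
265 → bucket 1 (collision)
973 → bucket 1 (collision)
288 → bucket 0 (collision)
Final buckets:
0: 306 -> 288
1: 937 -> 559 -> 265 -> 973
2: 458
3: _
4: _
5: 593 -> 77

4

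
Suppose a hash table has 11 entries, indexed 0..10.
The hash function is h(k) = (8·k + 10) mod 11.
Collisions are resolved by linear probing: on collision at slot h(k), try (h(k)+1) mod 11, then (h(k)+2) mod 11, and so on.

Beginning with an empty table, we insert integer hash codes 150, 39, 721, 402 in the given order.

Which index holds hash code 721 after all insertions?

4

150: h=0 -> slot 0
39: h=3 -> slot 3
721: h=3, probe 3,4 -> slot 4
402: h=3, probe 3,4,5 -> slot 5
Table: [150, ∅, ∅, 39, 721, 402, ∅, ∅, ∅, ∅, ∅]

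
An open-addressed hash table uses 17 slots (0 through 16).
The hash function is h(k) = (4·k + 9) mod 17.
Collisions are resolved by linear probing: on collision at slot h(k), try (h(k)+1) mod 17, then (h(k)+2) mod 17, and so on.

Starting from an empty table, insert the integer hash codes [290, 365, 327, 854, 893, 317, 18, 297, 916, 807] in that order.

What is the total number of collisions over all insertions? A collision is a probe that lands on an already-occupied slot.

10

290: h=13 -> slot 13
365: h=7 -> slot 7
327: h=8 -> slot 8
854: h=8, probe 8,9 -> slot 9
893: h=11 -> slot 11
317: h=2 -> slot 2
18: h=13, probe 13,14 -> slot 14
297: h=7, probe 7,8,9,10 -> slot 10
916: h=1 -> slot 1
807: h=7, probe 7,8,9,10,11,12 -> slot 12
Table: [_, 916, 317, _, _, _, _, 365, 327, 854, 297, 893, 807, 290, 18, _, _]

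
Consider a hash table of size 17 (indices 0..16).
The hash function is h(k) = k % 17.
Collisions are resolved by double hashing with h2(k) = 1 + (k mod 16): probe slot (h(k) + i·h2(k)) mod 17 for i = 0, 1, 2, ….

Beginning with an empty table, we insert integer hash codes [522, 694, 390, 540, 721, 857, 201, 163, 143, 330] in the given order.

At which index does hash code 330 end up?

Insert 522: h=12, slot 12 empty -> index 12.
Insert 694: h=14, slot 14 empty -> index 14.
Insert 390: h=16, slot 16 empty -> index 16.
Insert 540: h=13, slot 13 empty -> index 13.
Insert 721: h=7, slot 7 empty -> index 7.
Insert 857: h=7, h2=10, slot 7 occupied -> index 0.
Insert 201: h=14, h2=10, slots 14,7,0 occupied -> index 10.
Insert 163: h=10, h2=4, slots 10,14 occupied -> index 1.
Insert 143: h=7, h2=16, slot 7 occupied -> index 6.
Insert 330: h=7, h2=11, slots 7,1,12,6,0 occupied -> index 11.
Table: [857, 163, -, -, -, -, 143, 721, -, -, 201, 330, 522, 540, 694, -, 390]

11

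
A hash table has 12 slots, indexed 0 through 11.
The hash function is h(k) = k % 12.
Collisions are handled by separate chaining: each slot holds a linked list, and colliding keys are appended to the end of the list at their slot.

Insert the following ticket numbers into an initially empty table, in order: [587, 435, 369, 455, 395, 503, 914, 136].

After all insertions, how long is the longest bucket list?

Insert 587: h=11, bucket 11 empty → new chain.
Insert 435: h=3, bucket 3 empty → new chain.
Insert 369: h=9, bucket 9 empty → new chain.
Insert 455: h=11, bucket 11 nonempty → append to chain.
Insert 395: h=11, bucket 11 nonempty → append to chain.
Insert 503: h=11, bucket 11 nonempty → append to chain.
Insert 914: h=2, bucket 2 empty → new chain.
Insert 136: h=4, bucket 4 empty → new chain.
Final buckets:
0: —
1: —
2: 914
3: 435
4: 136
5: —
6: —
7: —
8: —
9: 369
10: —
11: 587 -> 455 -> 395 -> 503

4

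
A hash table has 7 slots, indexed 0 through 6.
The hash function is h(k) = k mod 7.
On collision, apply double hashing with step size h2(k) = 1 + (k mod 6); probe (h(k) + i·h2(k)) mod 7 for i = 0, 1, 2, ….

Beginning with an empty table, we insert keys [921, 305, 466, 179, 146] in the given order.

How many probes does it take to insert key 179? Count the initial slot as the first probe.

921: h=4 -> slot 4
305: h=4, h2=6, probe 4,3 -> slot 3
466: h=4, h2=5, probe 4,2 -> slot 2
179: h=4, h2=6, probe 4,3,2,1 -> slot 1
146: h=6 -> slot 6
Table: [_, 179, 466, 305, 921, _, 146]

4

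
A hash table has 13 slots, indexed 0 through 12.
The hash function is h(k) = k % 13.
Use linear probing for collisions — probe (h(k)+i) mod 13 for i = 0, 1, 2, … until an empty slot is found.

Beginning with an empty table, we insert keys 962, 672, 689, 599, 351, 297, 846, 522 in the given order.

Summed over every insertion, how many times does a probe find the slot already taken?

962: h=0 -> slot 0
672: h=9 -> slot 9
689: h=0, probe 0,1 -> slot 1
599: h=1, probe 1,2 -> slot 2
351: h=0, probe 0,1,2,3 -> slot 3
297: h=11 -> slot 11
846: h=1, probe 1,2,3,4 -> slot 4
522: h=2, probe 2,3,4,5 -> slot 5
Table: [962, 689, 599, 351, 846, 522, _, _, _, 672, _, 297, _]

11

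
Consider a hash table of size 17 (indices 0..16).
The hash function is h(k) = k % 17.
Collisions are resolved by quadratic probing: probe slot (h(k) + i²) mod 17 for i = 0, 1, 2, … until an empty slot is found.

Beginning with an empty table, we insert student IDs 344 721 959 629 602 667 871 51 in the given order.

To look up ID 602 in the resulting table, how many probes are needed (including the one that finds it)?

3

Insert 344: h=4, slot 4 empty => index 4.
Insert 721: h=7, slot 7 empty => index 7.
Insert 959: h=7, slot 7 occupied => index 8.
Insert 629: h=0, slot 0 empty => index 0.
Insert 602: h=7, slots 7,8 occupied => index 11.
Insert 667: h=4, slot 4 occupied => index 5.
Insert 871: h=4, slots 4,5,8 occupied => index 13.
Insert 51: h=0, slot 0 occupied => index 1.
Table: [629, 51, —, —, 344, 667, —, 721, 959, —, —, 602, —, 871, —, —, —]
Lookup 602: h=7, probe 7,8,11 → found at 11.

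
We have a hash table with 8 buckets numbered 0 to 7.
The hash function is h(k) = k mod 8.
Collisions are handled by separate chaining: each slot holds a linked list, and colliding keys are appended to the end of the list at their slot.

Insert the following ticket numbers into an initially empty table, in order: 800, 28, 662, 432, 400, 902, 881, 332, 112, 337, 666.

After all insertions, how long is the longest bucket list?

800 -> bucket 0
28 -> bucket 4
662 -> bucket 6
432 -> bucket 0 (collision)
400 -> bucket 0 (collision)
902 -> bucket 6 (collision)
881 -> bucket 1
332 -> bucket 4 (collision)
112 -> bucket 0 (collision)
337 -> bucket 1 (collision)
666 -> bucket 2
Final buckets:
0: 800 -> 432 -> 400 -> 112
1: 881 -> 337
2: 666
3: ∅
4: 28 -> 332
5: ∅
6: 662 -> 902
7: ∅

4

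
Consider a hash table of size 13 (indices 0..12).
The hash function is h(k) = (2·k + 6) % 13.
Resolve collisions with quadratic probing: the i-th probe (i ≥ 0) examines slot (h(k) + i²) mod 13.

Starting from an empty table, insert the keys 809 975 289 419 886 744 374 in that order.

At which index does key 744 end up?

809: h=12 → slot 12
975: h=6 → slot 6
289: h=12, probe 12,0 → slot 0
419: h=12, probe 12,0,3 → slot 3
886: h=10 → slot 10
744: h=12, probe 12,0,3,8 → slot 8
374: h=0, probe 0,1 → slot 1
Table: [289, 374, —, 419, —, —, 975, —, 744, —, 886, —, 809]

8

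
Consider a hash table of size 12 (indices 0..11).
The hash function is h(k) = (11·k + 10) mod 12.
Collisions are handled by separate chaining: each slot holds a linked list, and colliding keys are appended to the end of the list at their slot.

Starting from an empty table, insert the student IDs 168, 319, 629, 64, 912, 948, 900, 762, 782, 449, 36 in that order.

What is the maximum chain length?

5

Insert 168: h=10, bucket 10 empty → new chain.
Insert 319: h=3, bucket 3 empty → new chain.
Insert 629: h=5, bucket 5 empty → new chain.
Insert 64: h=6, bucket 6 empty → new chain.
Insert 912: h=10, bucket 10 nonempty → append to chain.
Insert 948: h=10, bucket 10 nonempty → append to chain.
Insert 900: h=10, bucket 10 nonempty → append to chain.
Insert 762: h=4, bucket 4 empty → new chain.
Insert 782: h=8, bucket 8 empty → new chain.
Insert 449: h=5, bucket 5 nonempty → append to chain.
Insert 36: h=10, bucket 10 nonempty → append to chain.
Final buckets:
0: -
1: -
2: -
3: 319
4: 762
5: 629 -> 449
6: 64
7: -
8: 782
9: -
10: 168 -> 912 -> 948 -> 900 -> 36
11: -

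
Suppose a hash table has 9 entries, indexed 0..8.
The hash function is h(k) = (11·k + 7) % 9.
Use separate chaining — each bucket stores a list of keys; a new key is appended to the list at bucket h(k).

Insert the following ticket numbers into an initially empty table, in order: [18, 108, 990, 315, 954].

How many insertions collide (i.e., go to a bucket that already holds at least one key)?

4

Insert 18: h=7, bucket 7 empty → new chain.
Insert 108: h=7, bucket 7 nonempty → append to chain.
Insert 990: h=7, bucket 7 nonempty → append to chain.
Insert 315: h=7, bucket 7 nonempty → append to chain.
Insert 954: h=7, bucket 7 nonempty → append to chain.
Final buckets:
0: —
1: —
2: —
3: —
4: —
5: —
6: —
7: 18 -> 108 -> 990 -> 315 -> 954
8: —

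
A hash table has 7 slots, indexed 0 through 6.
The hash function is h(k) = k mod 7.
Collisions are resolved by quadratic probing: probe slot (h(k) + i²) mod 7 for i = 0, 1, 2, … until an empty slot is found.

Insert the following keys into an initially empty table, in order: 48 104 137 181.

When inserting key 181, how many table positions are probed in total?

48 hashes to 6; slot 6 is free → place at 6.
104 hashes to 6; 6 taken → place at 0.
137 hashes to 4; slot 4 is free → place at 4.
181 hashes to 6; 6,0 taken → place at 3.
Table: [104, —, —, 181, 137, —, 48]

3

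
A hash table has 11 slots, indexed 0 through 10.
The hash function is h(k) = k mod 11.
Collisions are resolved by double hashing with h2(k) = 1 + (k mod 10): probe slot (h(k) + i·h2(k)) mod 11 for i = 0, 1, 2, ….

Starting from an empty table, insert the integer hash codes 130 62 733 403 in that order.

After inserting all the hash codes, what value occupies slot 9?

130

Insert 130: h=9, slot 9 empty → index 9.
Insert 62: h=7, slot 7 empty → index 7.
Insert 733: h=7, h2=4, slot 7 occupied → index 0.
Insert 403: h=7, h2=4, slots 7,0 occupied → index 4.
Table: [733, ∅, ∅, ∅, 403, ∅, ∅, 62, ∅, 130, ∅]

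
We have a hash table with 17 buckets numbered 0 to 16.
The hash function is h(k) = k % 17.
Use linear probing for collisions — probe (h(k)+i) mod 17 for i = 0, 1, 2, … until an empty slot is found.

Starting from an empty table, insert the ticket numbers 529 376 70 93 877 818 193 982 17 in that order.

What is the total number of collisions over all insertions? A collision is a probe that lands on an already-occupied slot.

6

529: h=2 => slot 2
376: h=2, probe 2,3 => slot 3
70: h=2, probe 2,3,4 => slot 4
93: h=8 => slot 8
877: h=10 => slot 10
818: h=2, probe 2,3,4,5 => slot 5
193: h=6 => slot 6
982: h=13 => slot 13
17: h=0 => slot 0
Table: [17, —, 529, 376, 70, 818, 193, —, 93, —, 877, —, —, 982, —, —, —]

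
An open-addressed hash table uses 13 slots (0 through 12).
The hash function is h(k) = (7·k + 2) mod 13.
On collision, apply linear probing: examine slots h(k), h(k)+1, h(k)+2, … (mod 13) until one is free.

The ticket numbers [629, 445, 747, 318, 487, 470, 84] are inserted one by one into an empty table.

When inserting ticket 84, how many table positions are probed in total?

629: h=11 → slot 11
445: h=10 → slot 10
747: h=5 → slot 5
318: h=5, probe 5,6 → slot 6
487: h=5, probe 5,6,7 → slot 7
470: h=3 → slot 3
84: h=5, probe 5,6,7,8 → slot 8
Table: [_, _, _, 470, _, 747, 318, 487, 84, _, 445, 629, _]

4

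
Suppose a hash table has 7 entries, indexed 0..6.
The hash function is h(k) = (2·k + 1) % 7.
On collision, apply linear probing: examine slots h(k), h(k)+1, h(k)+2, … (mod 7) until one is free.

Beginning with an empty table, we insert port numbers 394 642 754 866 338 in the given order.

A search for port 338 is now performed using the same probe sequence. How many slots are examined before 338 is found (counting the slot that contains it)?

4

394 hashes to 5; slot 5 is free => place at 5.
642 hashes to 4; slot 4 is free => place at 4.
754 hashes to 4; 4,5 taken => place at 6.
866 hashes to 4; 4,5,6 taken => place at 0.
338 hashes to 5; 5,6,0 taken => place at 1.
Table: [866, 338, -, -, 642, 394, 754]
Lookup 338: h=5, probe 5,6,0,1 → found at 1.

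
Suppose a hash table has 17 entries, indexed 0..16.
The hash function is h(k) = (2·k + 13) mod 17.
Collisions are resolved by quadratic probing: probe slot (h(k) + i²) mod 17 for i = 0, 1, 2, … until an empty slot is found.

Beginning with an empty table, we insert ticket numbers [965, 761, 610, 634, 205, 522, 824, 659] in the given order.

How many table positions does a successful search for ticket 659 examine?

4

965 hashes to 5; slot 5 is free → place at 5.
761 hashes to 5; 5 taken → place at 6.
610 hashes to 9; slot 9 is free → place at 9.
634 hashes to 6; 6 taken → place at 7.
205 hashes to 15; slot 15 is free → place at 15.
522 hashes to 3; slot 3 is free → place at 3.
824 hashes to 12; slot 12 is free → place at 12.
659 hashes to 5; 5,6,9 taken → place at 14.
Table: [-, -, -, 522, -, 965, 761, 634, -, 610, -, -, 824, -, 659, 205, -]
Lookup 659: h=5, probe 5,6,9,14 → found at 14.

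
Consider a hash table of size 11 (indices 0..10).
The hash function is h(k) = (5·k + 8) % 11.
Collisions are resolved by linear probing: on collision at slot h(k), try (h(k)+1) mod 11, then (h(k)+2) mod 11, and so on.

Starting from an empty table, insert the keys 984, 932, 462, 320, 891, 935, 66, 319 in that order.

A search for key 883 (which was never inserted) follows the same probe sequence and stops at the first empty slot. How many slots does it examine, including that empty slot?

5

984 hashes to 0; slot 0 is free -> place at 0.
932 hashes to 4; slot 4 is free -> place at 4.
462 hashes to 8; slot 8 is free -> place at 8.
320 hashes to 2; slot 2 is free -> place at 2.
891 hashes to 8; 8 taken -> place at 9.
935 hashes to 8; 8,9 taken -> place at 10.
66 hashes to 8; 8,9,10,0 taken -> place at 1.
319 hashes to 8; 8,9,10,0,1,2 taken -> place at 3.
Table: [984, 66, 320, 319, 932, ., ., ., 462, 891, 935]
Lookup 883: h=1, probe 1,2,3,4,5 → slot 5 empty, not found.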